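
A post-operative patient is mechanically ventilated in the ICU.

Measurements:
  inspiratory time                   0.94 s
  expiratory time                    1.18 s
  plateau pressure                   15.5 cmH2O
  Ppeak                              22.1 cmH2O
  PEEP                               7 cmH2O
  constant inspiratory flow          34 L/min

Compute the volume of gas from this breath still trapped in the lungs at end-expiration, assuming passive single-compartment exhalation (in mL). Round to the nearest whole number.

106

Flow: 34 L/min ÷ 60 = 0.5667 L/s.
Vt = flow × Ti = 0.5667 L/s × 0.94 s × 1000 mL/L = 532.7 mL.
R = (PIP − Pplat)/V̇ = (22.1 − 15.5) / 0.5667 = 6.6/0.5667 = 11.646 cmH2O·s/L.
C = Vt/(Pplat − PEEP) = 532.7 / (15.5 − 7) = 532.7/8.5 = 62.671 mL/cmH2O.
τ = R × C = 11.646 × 0.06267 L/cmH2O = 0.7299 s.
Fraction remaining = e^(−Te/τ) = e^(−1.18/0.7299) = 0.1986.
Trapped volume = 532.7 × 0.1986 = 105.79 mL.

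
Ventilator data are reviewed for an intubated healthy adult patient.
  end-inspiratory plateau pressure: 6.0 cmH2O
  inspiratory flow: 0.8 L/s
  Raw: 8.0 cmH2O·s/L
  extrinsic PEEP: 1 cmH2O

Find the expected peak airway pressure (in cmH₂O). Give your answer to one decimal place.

12.4

PIP = Pplat + Raw × flow = 6.0 + 8.0 × 0.8 = 6.0 + 6.4 = 12.4 cmH2O.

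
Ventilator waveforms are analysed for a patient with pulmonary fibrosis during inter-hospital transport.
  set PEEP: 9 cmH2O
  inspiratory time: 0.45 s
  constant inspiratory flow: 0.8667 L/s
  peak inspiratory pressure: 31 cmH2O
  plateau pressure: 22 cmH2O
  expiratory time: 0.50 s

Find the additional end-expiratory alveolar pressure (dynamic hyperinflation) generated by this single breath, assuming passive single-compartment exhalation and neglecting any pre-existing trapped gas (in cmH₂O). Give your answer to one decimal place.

Vt = flow × Ti = 0.8667 L/s × 0.45 s × 1000 mL/L = 390.02 mL.
R = (PIP − Pplat)/V̇ = (31 − 22) / 0.8667 = 9.0/0.8667 = 10.384 cmH2O·s/L.
C = Vt/(Pplat − PEEP) = 390.02 / (22 − 9) = 390.02/13.0 = 30.002 mL/cmH2O.
τ = R × C = 10.384 × 0.03 L/cmH2O = 0.3115 s.
Fraction remaining = e^(−Te/τ) = e^(−0.50/0.3115) = 0.2009; trapped volume = 390.02 × 0.2009 = 78.355 mL.
Additional alveolar pressure from trapping ≈ V_trapped / C = 78.355 / 30.002 = 2.612 cmH2O.

2.6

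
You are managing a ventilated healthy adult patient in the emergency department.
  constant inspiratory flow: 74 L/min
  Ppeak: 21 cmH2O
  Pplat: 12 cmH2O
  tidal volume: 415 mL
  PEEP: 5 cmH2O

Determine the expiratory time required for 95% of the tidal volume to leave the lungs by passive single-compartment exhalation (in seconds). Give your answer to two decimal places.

1.30

Flow: 74 L/min ÷ 60 = 1.2333 L/s.
R = (PIP − Pplat)/V̇ = (21 − 12) / 1.2333 = 9.0/1.2333 = 7.297 cmH2O·s/L.
C = Vt/(Pplat − PEEP) = 415.0 / (12 − 5) = 415.0/7.0 = 59.286 mL/cmH2O.
τ = R × C = 7.297 × 0.05929 L/cmH2O = 0.4326 s.
t = −τ·ln(1 − 0.95) = −0.4326·ln(0.05) = 1.296 s.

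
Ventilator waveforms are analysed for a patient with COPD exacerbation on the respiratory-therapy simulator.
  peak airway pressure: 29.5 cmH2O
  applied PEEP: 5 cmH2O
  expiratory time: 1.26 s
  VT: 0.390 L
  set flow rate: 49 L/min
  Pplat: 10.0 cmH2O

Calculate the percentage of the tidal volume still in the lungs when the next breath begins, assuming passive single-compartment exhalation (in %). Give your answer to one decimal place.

Flow: 49 L/min ÷ 60 = 0.8167 L/s.
R = (PIP − Pplat)/V̇ = (29.5 − 10.0) / 0.8167 = 19.5/0.8167 = 23.877 cmH2O·s/L.
C = Vt/(Pplat − PEEP) = 390.0 / (10.0 − 5) = 390.0/5.0 = 78.0 mL/cmH2O.
τ = R × C = 23.877 × 0.078 L/cmH2O = 1.862 s.
Fraction remaining at end-expiration = e^(−Te/τ) = e^(−1.26/1.862) = 0.5083 → 50.83%.

50.8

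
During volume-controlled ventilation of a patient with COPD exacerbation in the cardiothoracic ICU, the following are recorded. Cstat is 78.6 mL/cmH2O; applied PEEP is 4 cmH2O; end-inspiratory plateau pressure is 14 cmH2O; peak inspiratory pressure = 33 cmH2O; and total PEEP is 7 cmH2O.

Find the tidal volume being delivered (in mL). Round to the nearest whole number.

End-expiratory occlusion gives total PEEP = 7 cmH2O (intrinsic PEEP = 7 − 4 = 3). Use total PEEP for the elastic gradient.
Vt = Cstat × (Pplat − PEEPtotal) = 78.6 × (14 − 7) = 78.6 × 7.0 = 550.2 mL.

550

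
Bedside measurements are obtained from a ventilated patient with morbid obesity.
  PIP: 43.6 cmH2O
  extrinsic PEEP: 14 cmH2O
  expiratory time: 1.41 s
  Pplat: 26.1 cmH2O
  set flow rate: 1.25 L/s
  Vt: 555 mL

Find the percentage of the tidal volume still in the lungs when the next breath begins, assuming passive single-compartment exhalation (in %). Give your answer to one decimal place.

R = (PIP − Pplat)/V̇ = (43.6 − 26.1) / 1.25 = 17.5/1.25 = 14.0 cmH2O·s/L.
C = Vt/(Pplat − PEEP) = 555.0 / (26.1 − 14) = 555.0/12.1 = 45.868 mL/cmH2O.
τ = R × C = 14.0 × 0.04587 L/cmH2O = 0.6422 s.
Fraction remaining at end-expiration = e^(−Te/τ) = e^(−1.41/0.6422) = 0.1113 → 11.13%.

11.1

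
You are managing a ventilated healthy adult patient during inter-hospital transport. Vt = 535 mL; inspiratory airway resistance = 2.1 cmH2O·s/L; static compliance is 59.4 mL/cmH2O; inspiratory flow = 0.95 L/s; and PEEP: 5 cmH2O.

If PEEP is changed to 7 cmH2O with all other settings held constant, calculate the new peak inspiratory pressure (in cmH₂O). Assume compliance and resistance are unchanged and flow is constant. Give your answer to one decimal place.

18.0

PIP = Vt/C + R·V̇ + PEEP (constant-flow equation of motion).
Only the baseline term changes: ΔPIP = ΔPEEP = 7 − 5 = 2.0 cmH2O.
Original PIP = 535/59.4 + 2.1×0.95 + 5 = 16.002 cmH2O; new PIP = 16.002 + (2.0) = 18.002 cmH2O.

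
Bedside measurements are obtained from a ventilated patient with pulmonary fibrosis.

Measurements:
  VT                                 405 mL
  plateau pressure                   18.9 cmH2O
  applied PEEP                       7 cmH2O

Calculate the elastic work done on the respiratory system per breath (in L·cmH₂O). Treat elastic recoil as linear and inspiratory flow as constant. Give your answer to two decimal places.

2.41

Elastic work ≈ ½ × (Pplat − PEEP) × Vt = 0.5 × (18.9 − 7) × 0.405 L = 0.5 × 11.9 × 0.405 = 2.41 L·cmH2O.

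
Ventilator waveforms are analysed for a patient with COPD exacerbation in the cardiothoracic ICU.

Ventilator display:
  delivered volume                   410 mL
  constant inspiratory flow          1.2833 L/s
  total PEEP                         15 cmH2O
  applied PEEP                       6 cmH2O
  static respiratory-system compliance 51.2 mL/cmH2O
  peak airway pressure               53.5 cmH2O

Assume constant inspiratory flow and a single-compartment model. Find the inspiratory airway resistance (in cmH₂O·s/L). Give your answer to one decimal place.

23.8

Total PEEP = 15 cmH2O (set 6 + intrinsic 9); this is the baseline alveolar pressure.
Equation of motion (constant flow): PIP = Vt/C + R·V̇ + PEEP.
R·V̇ = PIP − Vt/C − PEEP = 53.5 − 410/51.2 − 15 = 53.5 − 8.008 − 15 = 30.492 cmH2O.
R = 30.492 / 1.2833 = 23.761 cmH2O·s/L.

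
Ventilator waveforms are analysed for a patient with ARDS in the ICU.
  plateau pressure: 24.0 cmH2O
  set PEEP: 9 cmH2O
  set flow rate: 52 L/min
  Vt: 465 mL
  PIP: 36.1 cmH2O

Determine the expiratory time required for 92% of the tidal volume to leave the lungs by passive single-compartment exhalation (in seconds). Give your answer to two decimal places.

1.09

Flow: 52 L/min ÷ 60 = 0.8667 L/s.
R = (PIP − Pplat)/V̇ = (36.1 − 24.0) / 0.8667 = 12.1/0.8667 = 13.961 cmH2O·s/L.
C = Vt/(Pplat − PEEP) = 465.0 / (24.0 − 9) = 465.0/15.0 = 31.0 mL/cmH2O.
τ = R × C = 13.961 × 0.031 L/cmH2O = 0.4328 s.
t = −τ·ln(1 − 0.92) = −0.4328·ln(0.08) = 1.093 s.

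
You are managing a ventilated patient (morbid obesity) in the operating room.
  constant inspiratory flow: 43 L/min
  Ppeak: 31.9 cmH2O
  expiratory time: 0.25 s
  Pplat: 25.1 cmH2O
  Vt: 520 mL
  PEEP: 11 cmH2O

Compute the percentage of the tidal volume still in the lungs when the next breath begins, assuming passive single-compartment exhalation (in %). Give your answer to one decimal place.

48.9

Flow: 43 L/min ÷ 60 = 0.7167 L/s.
R = (PIP − Pplat)/V̇ = (31.9 − 25.1) / 0.7167 = 6.8/0.7167 = 9.488 cmH2O·s/L.
C = Vt/(Pplat − PEEP) = 520.0 / (25.1 − 11) = 520.0/14.1 = 36.879 mL/cmH2O.
τ = R × C = 9.488 × 0.03688 L/cmH2O = 0.3499 s.
Fraction remaining at end-expiration = e^(−Te/τ) = e^(−0.25/0.3499) = 0.4894 → 48.94%.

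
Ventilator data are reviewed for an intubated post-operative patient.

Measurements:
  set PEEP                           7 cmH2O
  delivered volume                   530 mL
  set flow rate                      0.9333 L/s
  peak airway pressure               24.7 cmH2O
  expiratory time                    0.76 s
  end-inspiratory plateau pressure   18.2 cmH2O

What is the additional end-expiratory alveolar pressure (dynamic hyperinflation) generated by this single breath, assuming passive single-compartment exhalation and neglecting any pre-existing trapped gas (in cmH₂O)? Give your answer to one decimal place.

R = (PIP − Pplat)/V̇ = (24.7 − 18.2) / 0.9333 = 6.5/0.9333 = 6.965 cmH2O·s/L.
C = Vt/(Pplat − PEEP) = 530.0 / (18.2 − 7) = 530.0/11.2 = 47.321 mL/cmH2O.
τ = R × C = 6.965 × 0.04732 L/cmH2O = 0.3296 s.
Fraction remaining = e^(−Te/τ) = e^(−0.76/0.3296) = 0.09968; trapped volume = 530.0 × 0.09968 = 52.83 mL.
Additional alveolar pressure from trapping ≈ V_trapped / C = 52.83 / 47.321 = 1.116 cmH2O.

1.1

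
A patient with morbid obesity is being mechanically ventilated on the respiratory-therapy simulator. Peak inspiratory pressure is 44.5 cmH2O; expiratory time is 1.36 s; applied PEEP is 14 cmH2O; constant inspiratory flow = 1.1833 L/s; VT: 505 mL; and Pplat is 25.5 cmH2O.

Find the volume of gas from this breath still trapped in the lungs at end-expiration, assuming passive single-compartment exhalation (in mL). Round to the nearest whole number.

73

R = (PIP − Pplat)/V̇ = (44.5 − 25.5) / 1.1833 = 19.0/1.1833 = 16.057 cmH2O·s/L.
C = Vt/(Pplat − PEEP) = 505.0 / (25.5 − 14) = 505.0/11.5 = 43.913 mL/cmH2O.
τ = R × C = 16.057 × 0.04391 L/cmH2O = 0.7051 s.
Fraction remaining = e^(−Te/τ) = e^(−1.36/0.7051) = 0.1453.
Trapped volume = 505.0 × 0.1453 = 73.377 mL.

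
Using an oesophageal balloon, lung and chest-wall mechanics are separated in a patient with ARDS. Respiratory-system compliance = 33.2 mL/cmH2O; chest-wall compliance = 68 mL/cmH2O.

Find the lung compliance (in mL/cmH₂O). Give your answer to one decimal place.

64.9

1/CL = 1/Crs − 1/Ccw.
1/CL = 1/33.2 − 1/68 = 0.01541.
CL = 64.893 mL/cmH2O.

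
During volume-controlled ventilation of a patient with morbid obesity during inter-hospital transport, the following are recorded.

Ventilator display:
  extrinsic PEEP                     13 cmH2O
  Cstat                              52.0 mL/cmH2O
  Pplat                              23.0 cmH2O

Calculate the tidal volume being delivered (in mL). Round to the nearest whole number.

520

Vt = Cstat × (Pplat − PEEP) = 52.0 × (23.0 − 13) = 52.0 × 10.0 = 520.0 mL.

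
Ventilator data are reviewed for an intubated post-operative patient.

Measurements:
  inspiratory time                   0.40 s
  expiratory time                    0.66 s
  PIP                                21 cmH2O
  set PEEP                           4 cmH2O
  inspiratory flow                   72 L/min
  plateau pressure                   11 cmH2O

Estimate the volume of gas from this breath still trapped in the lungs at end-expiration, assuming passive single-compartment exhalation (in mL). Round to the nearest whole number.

Flow: 72 L/min ÷ 60 = 1.2 L/s.
Vt = flow × Ti = 1.2 L/s × 0.40 s × 1000 mL/L = 480.0 mL.
R = (PIP − Pplat)/V̇ = (21 − 11) / 1.2 = 10.0/1.2 = 8.333 cmH2O·s/L.
C = Vt/(Pplat − PEEP) = 480.0 / (11 − 4) = 480.0/7.0 = 68.571 mL/cmH2O.
τ = R × C = 8.333 × 0.06857 L/cmH2O = 0.5714 s.
Fraction remaining = e^(−Te/τ) = e^(−0.66/0.5714) = 0.315.
Trapped volume = 480.0 × 0.315 = 151.2 mL.

151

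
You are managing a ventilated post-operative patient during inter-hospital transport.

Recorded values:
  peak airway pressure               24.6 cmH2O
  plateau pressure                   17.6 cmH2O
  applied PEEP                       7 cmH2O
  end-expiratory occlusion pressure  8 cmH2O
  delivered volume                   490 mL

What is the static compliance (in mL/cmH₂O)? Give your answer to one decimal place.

End-expiratory occlusion gives total PEEP = 8 cmH2O (intrinsic PEEP = 8 − 7 = 1). Use total PEEP for the elastic gradient.
Cstat = Vt / (Pplat − PEEPtotal) = 490 / (17.6 − 8) = 490 / 9.6 = 51.042 mL/cmH2O.

51.0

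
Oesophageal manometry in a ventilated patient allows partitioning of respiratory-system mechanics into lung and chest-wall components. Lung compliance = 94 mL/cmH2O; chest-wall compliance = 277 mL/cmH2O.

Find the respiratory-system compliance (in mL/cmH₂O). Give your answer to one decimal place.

Lung and chest wall are elastances in series: 1/Crs = 1/CL + 1/Ccw.
1/Crs = 1/94 + 1/277 = 0.01425.
Crs = 70.175 mL/cmH2O.

70.2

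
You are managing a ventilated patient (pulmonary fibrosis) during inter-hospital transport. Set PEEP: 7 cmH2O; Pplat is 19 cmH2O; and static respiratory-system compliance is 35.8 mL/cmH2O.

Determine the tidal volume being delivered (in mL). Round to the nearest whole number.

Vt = Cstat × (Pplat − PEEP) = 35.8 × (19 − 7) = 35.8 × 12.0 = 429.6 mL.

430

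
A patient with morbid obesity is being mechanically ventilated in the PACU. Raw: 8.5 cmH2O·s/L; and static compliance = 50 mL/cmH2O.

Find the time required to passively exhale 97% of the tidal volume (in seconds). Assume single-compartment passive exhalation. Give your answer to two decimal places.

τ = R × C = 8.5 × 50 mL/cmH2O = 8.5 × 0.050 L/cmH2O = 0.425 s.
Exhaled fraction f = 1 − e^(−t/τ) → t = −τ·ln(1 − f) = −0.425·ln(0.03) = 1.49 s.

1.49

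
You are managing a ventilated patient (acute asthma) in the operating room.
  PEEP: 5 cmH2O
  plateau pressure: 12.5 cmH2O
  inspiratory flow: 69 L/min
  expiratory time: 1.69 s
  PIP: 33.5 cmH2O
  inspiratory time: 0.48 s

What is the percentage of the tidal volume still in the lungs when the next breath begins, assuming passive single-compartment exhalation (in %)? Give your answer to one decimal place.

Flow: 69 L/min ÷ 60 = 1.15 L/s.
Vt = flow × Ti = 1.15 L/s × 0.48 s × 1000 mL/L = 552.0 mL.
R = (PIP − Pplat)/V̇ = (33.5 − 12.5) / 1.15 = 21.0/1.15 = 18.261 cmH2O·s/L.
C = Vt/(Pplat − PEEP) = 552.0 / (12.5 − 5) = 552.0/7.5 = 73.6 mL/cmH2O.
τ = R × C = 18.261 × 0.0736 L/cmH2O = 1.344 s.
Fraction remaining at end-expiration = e^(−Te/τ) = e^(−1.69/1.344) = 0.2844 → 28.44%.

28.4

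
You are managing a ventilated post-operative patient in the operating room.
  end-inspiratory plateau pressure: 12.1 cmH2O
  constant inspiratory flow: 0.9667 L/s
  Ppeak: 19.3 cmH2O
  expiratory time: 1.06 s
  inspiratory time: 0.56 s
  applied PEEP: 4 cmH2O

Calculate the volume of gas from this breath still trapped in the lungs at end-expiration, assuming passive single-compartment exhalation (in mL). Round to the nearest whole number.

64

Vt = flow × Ti = 0.9667 L/s × 0.56 s × 1000 mL/L = 541.35 mL.
R = (PIP − Pplat)/V̇ = (19.3 − 12.1) / 0.9667 = 7.2/0.9667 = 7.448 cmH2O·s/L.
C = Vt/(Pplat − PEEP) = 541.35 / (12.1 − 4) = 541.35/8.1 = 66.833 mL/cmH2O.
τ = R × C = 7.448 × 0.06683 L/cmH2O = 0.4977 s.
Fraction remaining = e^(−Te/τ) = e^(−1.06/0.4977) = 0.1189.
Trapped volume = 541.35 × 0.1189 = 64.367 mL.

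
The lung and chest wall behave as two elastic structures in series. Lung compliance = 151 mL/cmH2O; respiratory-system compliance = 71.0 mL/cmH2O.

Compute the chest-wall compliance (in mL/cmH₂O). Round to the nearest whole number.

1/Ccw = 1/Crs − 1/CL.
1/Ccw = 1/71.0 − 1/151 = 0.007462.
Ccw = 134.01 mL/cmH2O.

134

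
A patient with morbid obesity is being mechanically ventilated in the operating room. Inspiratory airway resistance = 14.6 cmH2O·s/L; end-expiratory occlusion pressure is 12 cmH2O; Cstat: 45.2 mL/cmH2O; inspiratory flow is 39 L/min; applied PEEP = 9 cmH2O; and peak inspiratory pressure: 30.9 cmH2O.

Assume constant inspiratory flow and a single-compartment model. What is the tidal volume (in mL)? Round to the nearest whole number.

Flow: 39 L/min ÷ 60 = 0.65 L/s.
Total PEEP = 12 cmH2O (set 9 + intrinsic 3); this is the baseline alveolar pressure.
Equation of motion (constant flow): PIP = Vt/C + R·V̇ + PEEP.
Vt/C = PIP − R·V̇ − PEEP = 30.9 − 9.49 − 12 = 9.41 cmH2O.
Vt = C × 9.41 = 45.2 × 9.41 = 425.33 mL.

425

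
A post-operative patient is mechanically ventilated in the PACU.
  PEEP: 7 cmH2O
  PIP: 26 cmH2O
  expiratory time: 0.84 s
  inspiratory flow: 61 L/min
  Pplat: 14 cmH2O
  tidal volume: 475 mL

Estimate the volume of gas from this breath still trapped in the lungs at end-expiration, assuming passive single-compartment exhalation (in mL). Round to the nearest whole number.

Flow: 61 L/min ÷ 60 = 1.0167 L/s.
R = (PIP − Pplat)/V̇ = (26 − 14) / 1.0167 = 12.0/1.0167 = 11.803 cmH2O·s/L.
C = Vt/(Pplat − PEEP) = 475.0 / (14 − 7) = 475.0/7.0 = 67.857 mL/cmH2O.
τ = R × C = 11.803 × 0.06786 L/cmH2O = 0.801 s.
Fraction remaining = e^(−Te/τ) = e^(−0.84/0.801) = 0.3504.
Trapped volume = 475.0 × 0.3504 = 166.44 mL.

166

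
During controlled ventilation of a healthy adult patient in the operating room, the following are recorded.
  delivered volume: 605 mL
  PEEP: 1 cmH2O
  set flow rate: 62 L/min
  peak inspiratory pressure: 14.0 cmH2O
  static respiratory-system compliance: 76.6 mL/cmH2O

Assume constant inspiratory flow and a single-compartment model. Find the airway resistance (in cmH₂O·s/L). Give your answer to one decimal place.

4.9

Flow: 62 L/min ÷ 60 = 1.0333 L/s.
Equation of motion (constant flow): PIP = Vt/C + R·V̇ + PEEP.
R·V̇ = PIP − Vt/C − PEEP = 14.0 − 605/76.6 − 1 = 14.0 − 7.898 − 1 = 5.102 cmH2O.
R = 5.102 / 1.0333 = 4.938 cmH2O·s/L.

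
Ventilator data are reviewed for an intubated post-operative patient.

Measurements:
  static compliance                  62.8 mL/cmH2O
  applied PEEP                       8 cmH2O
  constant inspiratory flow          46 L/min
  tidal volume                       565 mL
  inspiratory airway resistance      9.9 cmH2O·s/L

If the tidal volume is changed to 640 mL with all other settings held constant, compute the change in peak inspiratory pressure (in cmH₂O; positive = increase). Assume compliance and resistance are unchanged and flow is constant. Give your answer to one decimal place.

1.2

PIP = Vt/C + R·V̇ + PEEP (constant-flow equation of motion).
Only the elastic term changes: ΔPIP = ΔVt / C = (640 − 565) / 62.8 = 1.194 cmH2O.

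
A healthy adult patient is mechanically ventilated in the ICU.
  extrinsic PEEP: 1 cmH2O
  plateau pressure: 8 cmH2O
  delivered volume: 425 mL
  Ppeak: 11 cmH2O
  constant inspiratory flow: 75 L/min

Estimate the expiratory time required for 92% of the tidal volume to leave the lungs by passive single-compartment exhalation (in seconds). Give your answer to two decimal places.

Flow: 75 L/min ÷ 60 = 1.25 L/s.
R = (PIP − Pplat)/V̇ = (11 − 8) / 1.25 = 3.0/1.25 = 2.4 cmH2O·s/L.
C = Vt/(Pplat − PEEP) = 425.0 / (8 − 1) = 425.0/7.0 = 60.714 mL/cmH2O.
τ = R × C = 2.4 × 0.06071 L/cmH2O = 0.1457 s.
t = −τ·ln(1 − 0.92) = −0.1457·ln(0.08) = 0.368 s.

0.37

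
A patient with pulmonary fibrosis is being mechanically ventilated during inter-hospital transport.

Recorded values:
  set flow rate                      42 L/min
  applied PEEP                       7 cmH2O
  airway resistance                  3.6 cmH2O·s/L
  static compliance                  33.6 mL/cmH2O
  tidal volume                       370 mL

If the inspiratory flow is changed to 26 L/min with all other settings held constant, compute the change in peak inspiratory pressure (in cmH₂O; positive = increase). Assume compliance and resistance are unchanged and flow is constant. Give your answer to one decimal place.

-1.0

Flow: 42 L/min ÷ 60 = 0.7 L/s.
New flow: 26 L/min ÷ 60 = 0.4333 L/s.
PIP = Vt/C + R·V̇ + PEEP (constant-flow equation of motion).
Only the resistive term changes: ΔPIP = R × ΔV̇ = 3.6 × (0.4333 − 0.7) = 3.6 × -0.2667 = -0.9601 cmH2O.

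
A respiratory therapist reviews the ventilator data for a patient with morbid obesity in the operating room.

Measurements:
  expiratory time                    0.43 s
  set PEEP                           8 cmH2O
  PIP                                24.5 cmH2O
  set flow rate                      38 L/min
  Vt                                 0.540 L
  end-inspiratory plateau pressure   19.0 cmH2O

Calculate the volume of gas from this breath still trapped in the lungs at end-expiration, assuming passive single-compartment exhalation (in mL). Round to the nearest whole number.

197

Flow: 38 L/min ÷ 60 = 0.6333 L/s.
R = (PIP − Pplat)/V̇ = (24.5 − 19.0) / 0.6333 = 5.5/0.6333 = 8.685 cmH2O·s/L.
C = Vt/(Pplat − PEEP) = 540.0 / (19.0 − 8) = 540.0/11.0 = 49.091 mL/cmH2O.
τ = R × C = 8.685 × 0.04909 L/cmH2O = 0.4263 s.
Fraction remaining = e^(−Te/τ) = e^(−0.43/0.4263) = 0.3647.
Trapped volume = 540.0 × 0.3647 = 196.94 mL.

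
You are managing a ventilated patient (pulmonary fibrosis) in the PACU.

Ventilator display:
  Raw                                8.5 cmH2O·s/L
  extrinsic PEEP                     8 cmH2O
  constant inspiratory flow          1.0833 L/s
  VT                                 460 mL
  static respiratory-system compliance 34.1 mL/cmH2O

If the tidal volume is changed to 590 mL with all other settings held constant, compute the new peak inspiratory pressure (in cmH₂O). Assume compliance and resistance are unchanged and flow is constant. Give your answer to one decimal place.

PIP = Vt/C + R·V̇ + PEEP (constant-flow equation of motion).
Only the elastic term changes: ΔPIP = ΔVt / C = (590 − 460) / 34.1 = 3.812 cmH2O.
Original PIP = 460/34.1 + 8.5×1.0833 + 8 = 30.698 cmH2O; new PIP = 30.698 + (3.812) = 34.51 cmH2O.

34.5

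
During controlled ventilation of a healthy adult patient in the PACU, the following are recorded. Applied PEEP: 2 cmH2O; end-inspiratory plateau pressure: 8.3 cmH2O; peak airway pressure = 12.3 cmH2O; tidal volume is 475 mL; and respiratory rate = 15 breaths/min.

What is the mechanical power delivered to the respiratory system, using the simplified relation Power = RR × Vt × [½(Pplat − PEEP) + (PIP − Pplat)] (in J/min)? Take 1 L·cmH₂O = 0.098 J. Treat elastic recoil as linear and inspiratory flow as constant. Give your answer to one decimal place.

Per-breath work = Vt × [½(Pplat−PEEP) + (PIP−Pplat)] = 0.475 × [0.5×6.3 + 4.0] = 0.475 × 7.15 = 3.396 L·cmH2O.
Power = 15 × 3.396 = 50.94 L·cmH2O/min.
× 0.098 J/(L·cmH2O) → 4.992 J/min.

5.0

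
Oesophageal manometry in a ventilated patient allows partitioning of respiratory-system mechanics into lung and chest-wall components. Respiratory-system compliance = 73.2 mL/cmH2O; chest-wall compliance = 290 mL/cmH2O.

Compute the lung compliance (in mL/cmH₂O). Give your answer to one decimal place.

1/CL = 1/Crs − 1/Ccw.
1/CL = 1/73.2 − 1/290 = 0.01021.
CL = 97.943 mL/cmH2O.

97.9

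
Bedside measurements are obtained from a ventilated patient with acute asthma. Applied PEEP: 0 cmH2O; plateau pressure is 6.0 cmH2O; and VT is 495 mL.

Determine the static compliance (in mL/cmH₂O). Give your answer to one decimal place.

Cstat = Vt / (Pplat − PEEP) = 495 / (6.0 − 0) = 495 / 6.0 = 82.5 mL/cmH2O.

82.5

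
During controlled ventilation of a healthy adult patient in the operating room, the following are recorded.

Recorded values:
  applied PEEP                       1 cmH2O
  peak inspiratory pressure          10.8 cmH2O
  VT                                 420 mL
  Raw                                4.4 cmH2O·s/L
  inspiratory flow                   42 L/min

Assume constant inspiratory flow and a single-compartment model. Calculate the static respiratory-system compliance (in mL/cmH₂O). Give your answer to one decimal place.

62.5

Flow: 42 L/min ÷ 60 = 0.7 L/s.
Equation of motion (constant flow): PIP = Vt/C + R·V̇ + PEEP.
Vt/C = PIP − R·V̇ − PEEP = 10.8 − 4.4×0.7 − 1 = 10.8 − 3.08 − 1 = 6.72 cmH2O.
C = Vt / 6.72 = 420 / 6.72 = 62.5 mL/cmH2O.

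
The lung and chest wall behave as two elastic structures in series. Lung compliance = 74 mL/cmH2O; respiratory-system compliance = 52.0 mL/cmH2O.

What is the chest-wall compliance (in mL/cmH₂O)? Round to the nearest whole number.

1/Ccw = 1/Crs − 1/CL.
1/Ccw = 1/52.0 − 1/74 = 0.005717.
Ccw = 174.92 mL/cmH2O.

175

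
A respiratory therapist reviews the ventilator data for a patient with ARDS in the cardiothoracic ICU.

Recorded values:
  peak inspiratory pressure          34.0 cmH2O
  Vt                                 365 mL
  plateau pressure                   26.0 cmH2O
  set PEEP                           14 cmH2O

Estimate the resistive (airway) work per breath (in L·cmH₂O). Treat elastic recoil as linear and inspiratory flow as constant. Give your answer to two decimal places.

2.92

With constant inspiratory flow the resistive pressure is constant at PIP − Pplat = 34.0 − 26.0 = 8.0 cmH2O, so resistive work = 8.0 × 0.365 = 2.92 L·cmH2O.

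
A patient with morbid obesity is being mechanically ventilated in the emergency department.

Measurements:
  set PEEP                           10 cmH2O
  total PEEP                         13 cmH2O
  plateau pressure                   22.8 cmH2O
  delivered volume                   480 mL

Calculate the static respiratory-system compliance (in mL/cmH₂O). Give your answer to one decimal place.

49.0

End-expiratory occlusion gives total PEEP = 13 cmH2O (intrinsic PEEP = 13 − 10 = 3). Use total PEEP for the elastic gradient.
Cstat = Vt / (Pplat − PEEPtotal) = 480 / (22.8 − 13) = 480 / 9.8 = 48.98 mL/cmH2O.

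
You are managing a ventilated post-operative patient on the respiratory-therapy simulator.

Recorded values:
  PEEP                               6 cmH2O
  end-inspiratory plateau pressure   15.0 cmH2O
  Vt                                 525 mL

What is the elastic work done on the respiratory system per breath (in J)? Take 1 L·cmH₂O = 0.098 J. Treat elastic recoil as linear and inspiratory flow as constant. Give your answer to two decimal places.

Elastic work ≈ ½ × (Pplat − PEEP) × Vt = 0.5 × (15.0 − 6) × 0.525 L = 0.5 × 9.0 × 0.525 = 2.363 L·cmH2O.
× 0.098 J/(L·cmH2O) → 0.2316 J.

0.23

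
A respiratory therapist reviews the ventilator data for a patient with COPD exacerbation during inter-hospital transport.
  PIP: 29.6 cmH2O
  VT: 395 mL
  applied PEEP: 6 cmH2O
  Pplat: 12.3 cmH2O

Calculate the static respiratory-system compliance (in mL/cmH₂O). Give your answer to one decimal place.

Cstat = Vt / (Pplat − PEEP) = 395 / (12.3 − 6) = 395 / 6.3 = 62.698 mL/cmH2O.

62.7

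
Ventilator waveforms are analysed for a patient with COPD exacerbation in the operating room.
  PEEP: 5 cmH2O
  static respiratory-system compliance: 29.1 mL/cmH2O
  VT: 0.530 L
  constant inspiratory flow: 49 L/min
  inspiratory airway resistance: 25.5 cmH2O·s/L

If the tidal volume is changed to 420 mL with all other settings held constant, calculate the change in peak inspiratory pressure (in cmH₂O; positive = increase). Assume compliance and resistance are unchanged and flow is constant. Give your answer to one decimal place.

-3.8

PIP = Vt/C + R·V̇ + PEEP (constant-flow equation of motion).
Only the elastic term changes: ΔPIP = ΔVt / C = (420 − 530) / 29.1 = -3.78 cmH2O.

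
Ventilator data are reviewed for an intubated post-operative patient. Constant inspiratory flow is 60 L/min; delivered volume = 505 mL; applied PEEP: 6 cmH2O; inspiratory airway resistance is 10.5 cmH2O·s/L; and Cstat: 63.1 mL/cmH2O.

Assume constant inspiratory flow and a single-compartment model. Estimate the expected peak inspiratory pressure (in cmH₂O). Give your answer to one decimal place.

Flow: 60 L/min ÷ 60 = 1 L/s.
Equation of motion (constant flow): PIP = Vt/C + R·V̇ + PEEP.
PIP = 505/63.1 + 10.5×1 + 6 = 8.003 + 10.5 + 6 = 24.503 cmH2O.

24.5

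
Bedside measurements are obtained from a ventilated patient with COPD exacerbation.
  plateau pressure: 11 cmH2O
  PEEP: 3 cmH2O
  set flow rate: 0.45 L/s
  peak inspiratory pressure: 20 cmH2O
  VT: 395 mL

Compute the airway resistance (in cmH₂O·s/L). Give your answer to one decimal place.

20.0

Raw = (PIP − Pplat) / flow = (20 − 11) / 0.45 = 9.0 / 0.45 = 20.0 cmH2O·s/L.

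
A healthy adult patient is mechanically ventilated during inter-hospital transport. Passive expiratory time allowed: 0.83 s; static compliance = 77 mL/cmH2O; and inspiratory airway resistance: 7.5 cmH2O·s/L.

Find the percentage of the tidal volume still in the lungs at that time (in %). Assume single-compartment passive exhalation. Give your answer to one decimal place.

τ = R × C = 7.5 × 77 mL/cmH2O = 7.5 × 0.077 L/cmH2O = 0.5775 s.
Passive exhalation: V(t)/V₀ = e^(−t/τ) = e^(−0.83/0.5775) = 0.2376.
Fraction remaining = 0.2376 → 23.76%.

23.8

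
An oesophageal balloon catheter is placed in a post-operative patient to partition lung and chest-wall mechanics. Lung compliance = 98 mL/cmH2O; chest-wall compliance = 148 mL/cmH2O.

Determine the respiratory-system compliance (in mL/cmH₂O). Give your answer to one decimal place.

Lung and chest wall are elastances in series: 1/Crs = 1/CL + 1/Ccw.
1/Crs = 1/98 + 1/148 = 0.01696.
Crs = 58.962 mL/cmH2O.

59.0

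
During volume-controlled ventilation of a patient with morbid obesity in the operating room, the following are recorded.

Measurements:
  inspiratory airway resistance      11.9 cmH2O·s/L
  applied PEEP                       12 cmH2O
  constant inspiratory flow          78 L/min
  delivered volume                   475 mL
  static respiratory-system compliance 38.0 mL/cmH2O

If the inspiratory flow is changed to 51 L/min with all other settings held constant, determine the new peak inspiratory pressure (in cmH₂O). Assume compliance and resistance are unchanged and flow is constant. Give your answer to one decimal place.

Flow: 78 L/min ÷ 60 = 1.3 L/s.
New flow: 51 L/min ÷ 60 = 0.85 L/s.
PIP = Vt/C + R·V̇ + PEEP (constant-flow equation of motion).
Only the resistive term changes: ΔPIP = R × ΔV̇ = 11.9 × (0.85 − 1.3) = 11.9 × -0.45 = -5.355 cmH2O.
Original PIP = 475/38.0 + 11.9×1.3 + 12 = 39.97 cmH2O; new PIP = 39.97 + (-5.355) = 34.615 cmH2O.

34.6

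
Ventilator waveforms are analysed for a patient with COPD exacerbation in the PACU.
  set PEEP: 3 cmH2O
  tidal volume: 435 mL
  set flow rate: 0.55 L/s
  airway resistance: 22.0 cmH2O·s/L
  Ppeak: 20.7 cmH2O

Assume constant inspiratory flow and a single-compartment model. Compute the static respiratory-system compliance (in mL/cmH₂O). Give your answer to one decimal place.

Equation of motion (constant flow): PIP = Vt/C + R·V̇ + PEEP.
Vt/C = PIP − R·V̇ − PEEP = 20.7 − 22.0×0.55 − 3 = 20.7 − 12.1 − 3 = 5.6 cmH2O.
C = Vt / 5.6 = 435 / 5.6 = 77.679 mL/cmH2O.

77.7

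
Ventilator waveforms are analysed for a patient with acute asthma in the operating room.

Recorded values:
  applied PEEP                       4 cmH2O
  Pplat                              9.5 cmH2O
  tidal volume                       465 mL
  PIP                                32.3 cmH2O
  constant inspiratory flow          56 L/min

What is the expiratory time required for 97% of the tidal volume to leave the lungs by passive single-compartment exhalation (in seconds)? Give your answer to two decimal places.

Flow: 56 L/min ÷ 60 = 0.9333 L/s.
R = (PIP − Pplat)/V̇ = (32.3 − 9.5) / 0.9333 = 22.8/0.9333 = 24.429 cmH2O·s/L.
C = Vt/(Pplat − PEEP) = 465.0 / (9.5 − 4) = 465.0/5.5 = 84.545 mL/cmH2O.
τ = R × C = 24.429 × 0.08455 L/cmH2O = 2.065 s.
t = −τ·ln(1 − 0.97) = −2.065·ln(0.03) = 7.241 s.

7.24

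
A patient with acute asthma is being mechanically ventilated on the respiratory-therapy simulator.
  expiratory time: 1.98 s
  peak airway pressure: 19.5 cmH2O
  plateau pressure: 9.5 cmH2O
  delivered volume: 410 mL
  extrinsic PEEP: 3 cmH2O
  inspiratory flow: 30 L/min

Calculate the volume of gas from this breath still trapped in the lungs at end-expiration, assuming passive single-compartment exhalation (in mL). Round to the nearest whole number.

85

Flow: 30 L/min ÷ 60 = 0.5 L/s.
R = (PIP − Pplat)/V̇ = (19.5 − 9.5) / 0.5 = 10.0/0.5 = 20.0 cmH2O·s/L.
C = Vt/(Pplat − PEEP) = 410.0 / (9.5 − 3) = 410.0/6.5 = 63.077 mL/cmH2O.
τ = R × C = 20.0 × 0.06308 L/cmH2O = 1.262 s.
Fraction remaining = e^(−Te/τ) = e^(−1.98/1.262) = 0.2083.
Trapped volume = 410.0 × 0.2083 = 85.403 mL.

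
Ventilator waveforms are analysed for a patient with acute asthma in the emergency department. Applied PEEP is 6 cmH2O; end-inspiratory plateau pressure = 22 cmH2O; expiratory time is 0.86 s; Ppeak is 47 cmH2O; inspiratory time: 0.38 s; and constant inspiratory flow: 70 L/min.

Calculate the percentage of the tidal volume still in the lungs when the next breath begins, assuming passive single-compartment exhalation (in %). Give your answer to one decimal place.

23.5

Flow: 70 L/min ÷ 60 = 1.1667 L/s.
Vt = flow × Ti = 1.1667 L/s × 0.38 s × 1000 mL/L = 443.35 mL.
R = (PIP − Pplat)/V̇ = (47 − 22) / 1.1667 = 25.0/1.1667 = 21.428 cmH2O·s/L.
C = Vt/(Pplat − PEEP) = 443.35 / (22 − 6) = 443.35/16.0 = 27.709 mL/cmH2O.
τ = R × C = 21.428 × 0.02771 L/cmH2O = 0.5938 s.
Fraction remaining at end-expiration = e^(−Te/τ) = e^(−0.86/0.5938) = 0.235 → 23.5%.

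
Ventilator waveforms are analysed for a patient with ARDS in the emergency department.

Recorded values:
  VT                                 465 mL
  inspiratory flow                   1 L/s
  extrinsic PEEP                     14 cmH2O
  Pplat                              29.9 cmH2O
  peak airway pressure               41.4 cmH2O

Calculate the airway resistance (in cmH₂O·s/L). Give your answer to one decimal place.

11.5

Raw = (PIP − Pplat) / flow = (41.4 − 29.9) / 1 = 11.5 / 1 = 11.5 cmH2O·s/L.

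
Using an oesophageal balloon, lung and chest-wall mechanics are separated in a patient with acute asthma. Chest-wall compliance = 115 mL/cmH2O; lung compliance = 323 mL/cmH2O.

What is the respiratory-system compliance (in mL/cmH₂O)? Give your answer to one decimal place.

Lung and chest wall are elastances in series: 1/Crs = 1/CL + 1/Ccw.
1/Crs = 1/323 + 1/115 = 0.01179.
Crs = 84.818 mL/cmH2O.

84.8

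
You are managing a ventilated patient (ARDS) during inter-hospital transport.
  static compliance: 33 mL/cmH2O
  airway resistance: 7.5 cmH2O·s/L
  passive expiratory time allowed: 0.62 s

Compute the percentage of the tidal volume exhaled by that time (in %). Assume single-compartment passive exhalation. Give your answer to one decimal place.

91.8

τ = R × C = 7.5 × 33 mL/cmH2O = 7.5 × 0.033 L/cmH2O = 0.2475 s.
Passive exhalation: V(t)/V₀ = e^(−t/τ) = e^(−0.62/0.2475) = 0.08167.
Fraction exhaled = 1 − 0.08167 = 0.9183 → 91.83%.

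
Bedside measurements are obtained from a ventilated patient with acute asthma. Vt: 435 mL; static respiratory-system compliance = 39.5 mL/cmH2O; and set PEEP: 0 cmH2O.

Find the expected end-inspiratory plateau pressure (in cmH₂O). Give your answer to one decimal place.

11.0

Pplat = PEEP + Vt / Cstat = 0 + 435 / 39.5 = 0 + 11.013 = 11.013 cmH2O.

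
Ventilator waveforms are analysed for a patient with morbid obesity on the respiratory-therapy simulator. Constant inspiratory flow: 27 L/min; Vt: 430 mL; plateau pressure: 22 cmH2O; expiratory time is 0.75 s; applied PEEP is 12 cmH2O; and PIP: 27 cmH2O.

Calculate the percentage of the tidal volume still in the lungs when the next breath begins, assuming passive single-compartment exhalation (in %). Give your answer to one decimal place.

Flow: 27 L/min ÷ 60 = 0.45 L/s.
R = (PIP − Pplat)/V̇ = (27 − 22) / 0.45 = 5.0/0.45 = 11.111 cmH2O·s/L.
C = Vt/(Pplat − PEEP) = 430.0 / (22 − 12) = 430.0/10.0 = 43.0 mL/cmH2O.
τ = R × C = 11.111 × 0.043 L/cmH2O = 0.4778 s.
Fraction remaining at end-expiration = e^(−Te/τ) = e^(−0.75/0.4778) = 0.2081 → 20.81%.

20.8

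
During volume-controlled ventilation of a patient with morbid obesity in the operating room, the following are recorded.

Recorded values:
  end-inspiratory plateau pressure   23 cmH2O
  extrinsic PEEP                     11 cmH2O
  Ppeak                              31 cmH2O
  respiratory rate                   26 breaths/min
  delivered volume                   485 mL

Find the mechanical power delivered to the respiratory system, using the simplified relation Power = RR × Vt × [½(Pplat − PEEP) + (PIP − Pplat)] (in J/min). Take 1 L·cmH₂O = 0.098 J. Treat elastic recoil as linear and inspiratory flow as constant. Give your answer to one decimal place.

Per-breath work = Vt × [½(Pplat−PEEP) + (PIP−Pplat)] = 0.485 × [0.5×12.0 + 8.0] = 0.485 × 14.0 = 6.79 L·cmH2O.
Power = 26 × 6.79 = 176.54 L·cmH2O/min.
× 0.098 J/(L·cmH2O) → 17.301 J/min.

17.3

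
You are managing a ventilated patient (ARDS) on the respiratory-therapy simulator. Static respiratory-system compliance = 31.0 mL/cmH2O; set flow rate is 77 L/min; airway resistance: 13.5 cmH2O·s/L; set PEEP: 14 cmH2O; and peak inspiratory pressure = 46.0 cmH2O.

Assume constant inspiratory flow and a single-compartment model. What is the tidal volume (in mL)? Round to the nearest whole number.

Flow: 77 L/min ÷ 60 = 1.2833 L/s.
Equation of motion (constant flow): PIP = Vt/C + R·V̇ + PEEP.
Vt/C = PIP − R·V̇ − PEEP = 46.0 − 17.325 − 14 = 14.675 cmH2O.
Vt = C × 14.675 = 31.0 × 14.675 = 454.93 mL.

455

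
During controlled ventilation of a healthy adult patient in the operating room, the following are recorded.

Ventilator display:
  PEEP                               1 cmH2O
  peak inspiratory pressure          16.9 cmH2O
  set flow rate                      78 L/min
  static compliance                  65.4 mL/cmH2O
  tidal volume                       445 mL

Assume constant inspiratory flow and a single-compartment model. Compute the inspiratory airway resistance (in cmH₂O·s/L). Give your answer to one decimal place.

Flow: 78 L/min ÷ 60 = 1.3 L/s.
Equation of motion (constant flow): PIP = Vt/C + R·V̇ + PEEP.
R·V̇ = PIP − Vt/C − PEEP = 16.9 − 445/65.4 − 1 = 16.9 − 6.804 − 1 = 9.096 cmH2O.
R = 9.096 / 1.3 = 6.997 cmH2O·s/L.

7.0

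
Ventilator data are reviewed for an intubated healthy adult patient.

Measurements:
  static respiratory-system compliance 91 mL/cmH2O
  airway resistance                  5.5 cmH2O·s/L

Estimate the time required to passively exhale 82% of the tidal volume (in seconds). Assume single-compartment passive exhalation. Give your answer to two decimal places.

0.86

τ = R × C = 5.5 × 91 mL/cmH2O = 5.5 × 0.091 L/cmH2O = 0.5005 s.
Exhaled fraction f = 1 − e^(−t/τ) → t = −τ·ln(1 − f) = −0.5005·ln(0.18) = 0.8583 s.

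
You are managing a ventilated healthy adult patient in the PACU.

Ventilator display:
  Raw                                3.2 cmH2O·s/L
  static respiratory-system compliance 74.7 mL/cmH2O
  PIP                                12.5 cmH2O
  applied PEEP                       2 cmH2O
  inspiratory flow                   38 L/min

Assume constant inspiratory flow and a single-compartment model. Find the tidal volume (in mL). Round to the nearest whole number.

Flow: 38 L/min ÷ 60 = 0.6333 L/s.
Equation of motion (constant flow): PIP = Vt/C + R·V̇ + PEEP.
Vt/C = PIP − R·V̇ − PEEP = 12.5 − 2.027 − 2 = 8.473 cmH2O.
Vt = C × 8.473 = 74.7 × 8.473 = 632.93 mL.

633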